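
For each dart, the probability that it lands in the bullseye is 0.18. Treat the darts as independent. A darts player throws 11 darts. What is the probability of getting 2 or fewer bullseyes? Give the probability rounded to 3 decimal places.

X ~ Binomial(11, 0.18); P(X ≤ 2) = Σ C(11,k) p^k (1−p)^(11−k) over k:
  k=0: C(11,0)·0.18^0·0.82^11 = 0.11271
  k=1: C(11,1)·0.18^1·0.82^10 = 0.27215
  k=2: C(11,2)·0.18^2·0.82^9 = 0.29870
Total = 0.68355

0.684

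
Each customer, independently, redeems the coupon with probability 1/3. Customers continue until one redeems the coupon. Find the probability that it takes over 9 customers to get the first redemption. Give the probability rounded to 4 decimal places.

0.0260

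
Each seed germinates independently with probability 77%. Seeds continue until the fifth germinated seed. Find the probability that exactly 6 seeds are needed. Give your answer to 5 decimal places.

0.31128

Y = trial on which the fifth success occurs; negative binomial, r=5, p=0.77.
P(Y=6) = C(5,4) · p^5 · (1−p)^1
= 5 · 0.27068 · 0.23 = 0.3112802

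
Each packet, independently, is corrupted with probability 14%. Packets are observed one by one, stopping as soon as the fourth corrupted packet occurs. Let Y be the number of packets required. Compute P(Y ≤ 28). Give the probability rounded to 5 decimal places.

0.56465

Finishing within 28 packets ⇔ at least 4 successes in the first 28. With X ~ Binomial(28, 0.14), P(Y ≤ 28) = 1 − P(X ≤ 3).
  k=0: C(28,0)·0.14^0·0.86^28 = 0.0146540
  k=1: C(28,1)·0.14^1·0.86^27 = 0.0667950
  k=2: C(28,2)·0.14^2·0.86^26 = 0.1467938
  k=3: C(28,3)·0.14^3·0.86^25 = 0.2071044
1 − 0.4353472 = 0.5646528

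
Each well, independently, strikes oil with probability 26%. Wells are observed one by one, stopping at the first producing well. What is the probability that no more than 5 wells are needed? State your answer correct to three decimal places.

Y = number of wells to the first success; geometric, p = 0.26.
P(Y ≤ 5) = 1 − (1−p)^5 = 1 − 0.22190 = 0.77810

0.778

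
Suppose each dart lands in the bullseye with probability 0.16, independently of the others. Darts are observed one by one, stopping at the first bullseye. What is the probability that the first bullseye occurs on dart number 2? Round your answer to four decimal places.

Geometric (trials to first success), p = 0.16.
P(Y = 2) = (1−p)^1 · p = 0.84 · 0.16 = 0.134400

0.1344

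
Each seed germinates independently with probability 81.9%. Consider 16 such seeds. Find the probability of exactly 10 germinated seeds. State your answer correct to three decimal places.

0.038

X ~ Binomial(n=16, p=0.819).
P(X=10) = C(16,10) · p^10 · (1−p)^6
= 8008 · 0.13578 · 3.5162e-05 = 0.03823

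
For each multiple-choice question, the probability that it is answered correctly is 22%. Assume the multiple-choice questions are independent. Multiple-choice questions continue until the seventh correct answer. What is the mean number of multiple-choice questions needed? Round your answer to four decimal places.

31.8182

Y = total multiple-choice questions until the seventh success; negative binomial with r=7, p=0.22.
E[Y] = r / p = 7 / 0.22 = 31.818182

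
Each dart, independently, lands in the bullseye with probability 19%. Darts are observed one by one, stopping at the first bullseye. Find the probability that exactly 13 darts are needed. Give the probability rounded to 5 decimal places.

0.01516

Geometric (trials to first success), p = 0.19.
P(Y = 13) = (1−p)^12 · p = 0.079766 · 0.19 = 0.0151556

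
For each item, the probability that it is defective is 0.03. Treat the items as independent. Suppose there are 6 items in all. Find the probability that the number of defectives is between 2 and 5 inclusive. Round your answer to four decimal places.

0.0125

X ~ Binomial(6, 0.03); P(2 ≤ X ≤ 5) = Σ C(6,k) p^k (1−p)^(6−k) over k:
  k=2: C(6,2)·0.03^2·0.97^4 = 0.011951
  k=3: C(6,3)·0.03^3·0.97^3 = 0.000493
  k=4: C(6,4)·0.03^4·0.97^2 = 0.000011
  k=5: C(6,5)·0.03^5·0.97^1 = 0.000000
Total = 0.012456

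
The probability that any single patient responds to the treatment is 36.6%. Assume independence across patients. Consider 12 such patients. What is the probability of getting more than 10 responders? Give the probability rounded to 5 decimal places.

0.00013

X ~ Binomial(12, 0.366); P(X ≥ 11) = Σ C(12,k) p^k (1−p)^(12−k) over k:
  k=11: C(12,11)·0.366^11·0.634^1 = 0.0001201
  k=12: C(12,12)·0.366^12·0.634^0 = 0.0000058
Total = 0.0001259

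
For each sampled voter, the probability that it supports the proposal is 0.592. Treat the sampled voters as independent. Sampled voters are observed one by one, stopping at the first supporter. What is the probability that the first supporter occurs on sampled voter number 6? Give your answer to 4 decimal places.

0.0067

Geometric (trials to first success), p = 0.592.
P(Y = 6) = (1−p)^5 · p = 0.011306 · 0.592 = 0.006693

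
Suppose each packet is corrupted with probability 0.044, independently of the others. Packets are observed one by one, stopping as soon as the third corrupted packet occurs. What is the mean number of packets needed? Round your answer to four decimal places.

Y = total packets until the third success; negative binomial with r=3, p=0.044.
E[Y] = r / p = 3 / 0.044 = 68.181818

68.1818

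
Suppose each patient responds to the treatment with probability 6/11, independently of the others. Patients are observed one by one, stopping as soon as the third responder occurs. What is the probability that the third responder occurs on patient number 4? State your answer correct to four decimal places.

0.2213

Y = trial on which the third success occurs; negative binomial, r=3, p=0.545455.
P(Y=4) = C(3,2) · p^3 · (1−p)^1
= 3 · 0.16228 · 0.45455 = 0.221296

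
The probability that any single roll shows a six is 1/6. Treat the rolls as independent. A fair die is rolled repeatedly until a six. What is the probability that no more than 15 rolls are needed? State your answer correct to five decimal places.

Y = number of rolls to the first success; geometric, p = 0.166667.
P(Y ≤ 15) = 1 − (1−p)^15 = 1 − 0.0649055 = 0.9350945

0.93509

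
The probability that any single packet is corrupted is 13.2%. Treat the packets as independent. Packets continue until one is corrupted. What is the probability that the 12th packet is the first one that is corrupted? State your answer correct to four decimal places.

Geometric (trials to first success), p = 0.132.
P(Y = 12) = (1−p)^11 · p = 0.21073 · 0.132 = 0.027816

0.0278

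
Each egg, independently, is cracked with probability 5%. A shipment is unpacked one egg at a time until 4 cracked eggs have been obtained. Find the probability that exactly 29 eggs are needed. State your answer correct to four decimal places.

0.0057

Y = trial on which the fourth success occurs; negative binomial, r=4, p=0.05.
P(Y=29) = C(28,3) · p^4 · (1−p)^25
= 3276 · 6.25e-06 · 0.27739 = 0.005680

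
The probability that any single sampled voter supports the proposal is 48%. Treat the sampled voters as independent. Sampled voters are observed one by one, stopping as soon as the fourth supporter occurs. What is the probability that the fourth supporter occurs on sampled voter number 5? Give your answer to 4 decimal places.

Y = trial on which the fourth success occurs; negative binomial, r=4, p=0.48.
P(Y=5) = C(4,3) · p^4 · (1−p)^1
= 4 · 0.053084 · 0.52 = 0.110415

0.1104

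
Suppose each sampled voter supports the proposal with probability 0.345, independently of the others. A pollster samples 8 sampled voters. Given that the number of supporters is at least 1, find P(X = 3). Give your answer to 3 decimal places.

0.287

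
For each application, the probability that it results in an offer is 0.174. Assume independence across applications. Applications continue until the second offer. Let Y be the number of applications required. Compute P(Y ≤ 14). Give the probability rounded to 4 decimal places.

0.7282

Finishing within 14 applications ⇔ at least 2 successes in the first 14. With X ~ Binomial(14, 0.174), P(Y ≤ 14) = 1 − P(X ≤ 1).
  k=0: C(14,0)·0.174^0·0.826^14 = 0.068821
  k=1: C(14,1)·0.174^1·0.826^13 = 0.202963
1 − 0.271784 = 0.728216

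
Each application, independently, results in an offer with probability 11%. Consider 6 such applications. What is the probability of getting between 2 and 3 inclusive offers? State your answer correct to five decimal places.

X ~ Binomial(6, 0.11); P(2 ≤ X ≤ 3) = Σ C(6,k) p^k (1−p)^(6−k) over k:
  k=2: C(6,2)·0.11^2·0.89^4 = 0.1138772
  k=3: C(6,3)·0.11^3·0.89^3 = 0.0187663
Total = 0.1326434

0.13264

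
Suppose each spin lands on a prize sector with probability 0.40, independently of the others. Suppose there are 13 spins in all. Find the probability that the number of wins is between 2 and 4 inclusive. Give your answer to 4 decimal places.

X ~ Binomial(13, 0.40); P(2 ≤ X ≤ 4) = Σ C(13,k) p^k (1−p)^(13−k) over k:
  k=2: C(13,2)·0.40^2·0.60^11 = 0.045277
  k=3: C(13,3)·0.40^3·0.60^10 = 0.110677
  k=4: C(13,4)·0.40^4·0.60^9 = 0.184462
Total = 0.340417

0.3404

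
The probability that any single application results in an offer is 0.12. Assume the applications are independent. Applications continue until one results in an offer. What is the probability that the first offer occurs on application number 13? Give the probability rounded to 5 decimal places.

0.02588

Geometric (trials to first success), p = 0.12.
P(Y = 13) = (1−p)^12 · p = 0.21567 · 0.12 = 0.0258805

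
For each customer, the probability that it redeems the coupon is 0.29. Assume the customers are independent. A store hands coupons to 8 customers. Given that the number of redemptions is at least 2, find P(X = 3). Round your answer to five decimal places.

0.34016

X ~ Binomial(8, 0.29). Want P(X=3 | X≥2) = P(X=3) / P(X≥2).
P(X=3) = C(8,3)·0.29^3·0.71^5 = 0.2464188
P(X≥2) = 1 − 0.0645754 − 0.2110068 = 0.7244179
Ratio = 0.2464188 / 0.7244179 = 0.3401611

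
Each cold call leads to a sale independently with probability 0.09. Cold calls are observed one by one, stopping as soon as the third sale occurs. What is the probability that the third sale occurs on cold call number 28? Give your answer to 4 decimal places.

Y = trial on which the third success occurs; negative binomial, r=3, p=0.09.
P(Y=28) = C(27,2) · p^3 · (1−p)^25
= 351 · 0.000729 · 0.094631 = 0.024214

0.0242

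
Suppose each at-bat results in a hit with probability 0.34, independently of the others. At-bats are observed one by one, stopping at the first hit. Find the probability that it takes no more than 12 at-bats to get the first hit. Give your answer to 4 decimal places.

Y = number of at-bats to the first success; geometric, p = 0.34.
P(Y ≤ 12) = 1 − (1−p)^12 = 1 − 0.006832 = 0.993168

0.9932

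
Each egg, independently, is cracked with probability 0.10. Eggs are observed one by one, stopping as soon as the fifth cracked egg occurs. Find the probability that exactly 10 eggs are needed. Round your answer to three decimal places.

Y = trial on which the fifth success occurs; negative binomial, r=5, p=0.10.
P(Y=10) = C(9,4) · p^5 · (1−p)^5
= 126 · 1e-05 · 0.59049 = 0.00074

0.001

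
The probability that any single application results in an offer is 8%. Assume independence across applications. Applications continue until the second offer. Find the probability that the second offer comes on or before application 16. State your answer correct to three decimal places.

0.370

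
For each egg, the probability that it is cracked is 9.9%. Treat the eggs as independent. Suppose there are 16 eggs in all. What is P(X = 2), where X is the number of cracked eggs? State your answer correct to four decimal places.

X ~ Binomial(n=16, p=0.099).
P(X=2) = C(16,2) · p^2 · (1−p)^14
= 120 · 0.009801 · 0.23235 = 0.273274

0.2733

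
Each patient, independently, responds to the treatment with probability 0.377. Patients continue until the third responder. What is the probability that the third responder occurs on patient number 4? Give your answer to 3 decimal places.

0.100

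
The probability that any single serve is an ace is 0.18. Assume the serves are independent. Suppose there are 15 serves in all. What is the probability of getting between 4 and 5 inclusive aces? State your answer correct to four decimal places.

X ~ Binomial(15, 0.18); P(4 ≤ X ≤ 5) = Σ C(15,k) p^k (1−p)^(15−k) over k:
  k=4: C(15,4)·0.18^4·0.82^11 = 0.161501
  k=5: C(15,5)·0.18^5·0.82^10 = 0.077993
Total = 0.239494

0.2395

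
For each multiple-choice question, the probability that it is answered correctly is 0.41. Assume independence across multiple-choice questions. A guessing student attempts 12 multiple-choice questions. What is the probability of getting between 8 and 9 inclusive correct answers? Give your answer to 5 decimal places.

X ~ Binomial(12, 0.41); P(8 ≤ X ≤ 9) = Σ C(12,k) p^k (1−p)^(12−k) over k:
  k=8: C(12,8)·0.41^8·0.59^4 = 0.0478943
  k=9: C(12,9)·0.41^9·0.59^3 = 0.0147922
Total = 0.0626866

0.06269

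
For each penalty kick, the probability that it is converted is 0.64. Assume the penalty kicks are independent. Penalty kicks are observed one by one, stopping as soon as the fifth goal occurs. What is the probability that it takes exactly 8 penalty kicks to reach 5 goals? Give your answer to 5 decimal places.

Y = trial on which the fifth success occurs; negative binomial, r=5, p=0.64.
P(Y=8) = C(7,4) · p^5 · (1−p)^3
= 35 · 0.10737 · 0.046656 = 0.1753377

0.17534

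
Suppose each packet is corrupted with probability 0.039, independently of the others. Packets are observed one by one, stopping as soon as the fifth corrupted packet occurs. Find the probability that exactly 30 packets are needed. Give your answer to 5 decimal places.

Y = trial on which the fifth success occurs; negative binomial, r=5, p=0.039.
P(Y=30) = C(29,4) · p^5 · (1−p)^25
= 23751 · 9.0224e-08 · 0.3699 = 0.0007927

0.00079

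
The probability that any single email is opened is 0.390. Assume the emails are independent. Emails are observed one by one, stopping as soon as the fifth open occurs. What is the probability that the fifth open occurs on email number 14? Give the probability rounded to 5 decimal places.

Y = trial on which the fifth success occurs; negative binomial, r=5, p=0.39.
P(Y=14) = C(13,4) · p^5 · (1−p)^9
= 715 · 0.0090224 · 0.011694 = 0.0754393

0.07544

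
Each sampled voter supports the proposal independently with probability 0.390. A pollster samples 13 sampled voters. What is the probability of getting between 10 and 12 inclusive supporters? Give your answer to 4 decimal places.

X ~ Binomial(13, 0.39); P(10 ≤ X ≤ 12) = Σ C(13,k) p^k (1−p)^(13−k) over k:
  k=10: C(13,10)·0.39^10·0.61^3 = 0.005284
  k=11: C(13,11)·0.39^11·0.61^2 = 0.000921
  k=12: C(13,12)·0.39^12·0.61^1 = 0.000098
Total = 0.006304

0.0063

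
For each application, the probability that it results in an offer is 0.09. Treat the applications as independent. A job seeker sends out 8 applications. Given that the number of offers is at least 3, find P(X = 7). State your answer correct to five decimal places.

0.00001

X ~ Binomial(8, 0.09). Want P(X=7 | X≥3) = P(X=7) / P(X≥3).
P(X=7) = C(8,7)·0.09^7·0.91^1 = 0.0000003
P(X≥3) = 1 − 0.4702525 − 0.3720679 − 0.1287927 = 0.0288868
Ratio = 0.0000003 / 0.0288868 = 0.0000121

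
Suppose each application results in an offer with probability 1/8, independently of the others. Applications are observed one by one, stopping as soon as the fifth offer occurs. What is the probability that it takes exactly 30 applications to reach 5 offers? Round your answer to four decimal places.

Y = trial on which the fifth success occurs; negative binomial, r=5, p=0.125.
P(Y=30) = C(29,4) · p^5 · (1−p)^25
= 23751 · 3.0518e-05 · 0.035498 = 0.025730

0.0257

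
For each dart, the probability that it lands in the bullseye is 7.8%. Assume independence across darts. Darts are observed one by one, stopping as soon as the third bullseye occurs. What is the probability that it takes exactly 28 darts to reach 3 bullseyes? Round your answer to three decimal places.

0.022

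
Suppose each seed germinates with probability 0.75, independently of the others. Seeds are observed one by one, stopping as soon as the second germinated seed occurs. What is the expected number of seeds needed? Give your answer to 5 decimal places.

Y = total seeds until the second success; negative binomial with r=2, p=0.75.
E[Y] = r / p = 2 / 0.75 = 2.6666667

2.66667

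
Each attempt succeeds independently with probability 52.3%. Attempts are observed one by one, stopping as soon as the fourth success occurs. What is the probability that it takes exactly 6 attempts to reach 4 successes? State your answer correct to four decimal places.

0.1702

Y = trial on which the fourth success occurs; negative binomial, r=4, p=0.523.
P(Y=6) = C(5,3) · p^4 · (1−p)^2
= 10 · 0.074818 · 0.22753 = 0.170233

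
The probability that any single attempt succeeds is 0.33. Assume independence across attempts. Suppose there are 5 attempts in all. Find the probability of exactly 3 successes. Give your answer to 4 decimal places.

0.1613

X ~ Binomial(n=5, p=0.33).
P(X=3) = C(5,3) · p^3 · (1−p)^2
= 10 · 0.035937 · 0.4489 = 0.161321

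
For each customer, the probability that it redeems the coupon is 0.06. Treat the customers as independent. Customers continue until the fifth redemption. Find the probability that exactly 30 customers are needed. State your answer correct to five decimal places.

Y = trial on which the fifth success occurs; negative binomial, r=5, p=0.06.
P(Y=30) = C(29,4) · p^5 · (1−p)^25
= 23751 · 7.776e-07 · 0.21291 = 0.0039322

0.00393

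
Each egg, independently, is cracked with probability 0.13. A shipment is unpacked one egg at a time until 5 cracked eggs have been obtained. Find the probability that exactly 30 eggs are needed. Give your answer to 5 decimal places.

0.02713

Y = trial on which the fifth success occurs; negative binomial, r=5, p=0.13.
P(Y=30) = C(29,4) · p^5 · (1−p)^25
= 23751 · 3.7129e-05 · 0.03076 = 0.0271256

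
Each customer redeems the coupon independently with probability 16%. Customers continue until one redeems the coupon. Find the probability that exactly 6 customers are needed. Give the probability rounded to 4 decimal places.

0.0669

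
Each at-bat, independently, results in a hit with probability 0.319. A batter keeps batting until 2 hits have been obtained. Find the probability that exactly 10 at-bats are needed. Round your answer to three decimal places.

Y = trial on which the second success occurs; negative binomial, r=2, p=0.319.
P(Y=10) = C(9,1) · p^2 · (1−p)^8
= 9 · 0.10176 · 0.046257 = 0.04236

0.042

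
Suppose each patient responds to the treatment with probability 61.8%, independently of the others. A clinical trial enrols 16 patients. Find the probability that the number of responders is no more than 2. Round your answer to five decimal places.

X ~ Binomial(16, 0.618); P(X ≤ 2) = Σ C(16,k) p^k (1−p)^(16−k) over k:
  k=0: C(16,0)·0.618^0·0.382^16 = 0.0000002
  k=1: C(16,1)·0.618^1·0.382^15 = 0.0000053
  k=2: C(16,2)·0.618^2·0.382^14 = 0.0000646
Total = 0.0000701

0.00007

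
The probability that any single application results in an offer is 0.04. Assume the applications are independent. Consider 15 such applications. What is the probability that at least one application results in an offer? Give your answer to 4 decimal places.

P(at least one) = 1 − P(none) = 1 − (1 − 0.04)^15
= 1 − 0.542086 = 0.457914

0.4579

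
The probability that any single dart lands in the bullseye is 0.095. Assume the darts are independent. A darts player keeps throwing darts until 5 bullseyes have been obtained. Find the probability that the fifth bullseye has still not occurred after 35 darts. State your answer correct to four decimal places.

Needing more than 35 darts ⇔ fewer than 5 successes in the first 35. With X ~ Binomial(35, 0.095), P(Y > 35) = P(X ≤ 4).
  k=0: C(35,0)·0.095^0·0.905^35 = 0.030388
  k=1: C(35,1)·0.095^1·0.905^34 = 0.111646
  k=2: C(35,2)·0.095^2·0.905^33 = 0.199236
  k=3: C(35,3)·0.095^3·0.905^32 = 0.230057
  k=4: C(35,4)·0.095^4·0.905^31 = 0.193197
P(X ≤ 4) = 0.764523

0.7645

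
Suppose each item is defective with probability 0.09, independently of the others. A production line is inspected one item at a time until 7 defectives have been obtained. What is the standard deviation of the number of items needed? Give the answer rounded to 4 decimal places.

28.0432

Y = total items until the seventh success; negative binomial with r=7, p=0.09.
SD(Y) = √[r(1−p)/p²] = √(786.419753) = 28.043177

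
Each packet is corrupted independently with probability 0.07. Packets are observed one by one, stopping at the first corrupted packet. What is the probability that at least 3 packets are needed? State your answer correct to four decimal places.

0.8649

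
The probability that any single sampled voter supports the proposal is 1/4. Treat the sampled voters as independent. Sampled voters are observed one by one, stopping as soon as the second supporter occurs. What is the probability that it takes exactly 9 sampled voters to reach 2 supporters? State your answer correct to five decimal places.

Y = trial on which the second success occurs; negative binomial, r=2, p=0.25.
P(Y=9) = C(8,1) · p^2 · (1−p)^7
= 8 · 0.0625 · 0.13348 = 0.0667419

0.06674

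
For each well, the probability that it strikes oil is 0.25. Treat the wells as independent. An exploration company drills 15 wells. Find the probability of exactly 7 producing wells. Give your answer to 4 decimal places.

X ~ Binomial(n=15, p=0.25).
P(X=7) = C(15,7) · p^7 · (1−p)^8
= 6435 · 6.1035e-05 · 0.10011 = 0.039320

0.0393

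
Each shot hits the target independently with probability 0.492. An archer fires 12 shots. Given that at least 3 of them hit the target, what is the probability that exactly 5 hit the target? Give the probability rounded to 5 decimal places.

0.20383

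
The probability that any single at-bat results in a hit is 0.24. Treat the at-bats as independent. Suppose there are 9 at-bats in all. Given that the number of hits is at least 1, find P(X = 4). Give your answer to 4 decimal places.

0.1158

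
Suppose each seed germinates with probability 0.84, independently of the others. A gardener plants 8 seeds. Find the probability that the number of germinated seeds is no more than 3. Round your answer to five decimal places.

0.00383

X ~ Binomial(8, 0.84); P(X ≤ 3) = Σ C(8,k) p^k (1−p)^(8−k) over k:
  k=0: C(8,0)·0.84^0·0.16^8 = 0.0000004
  k=1: C(8,1)·0.84^1·0.16^7 = 0.0000180
  k=2: C(8,2)·0.84^2·0.16^6 = 0.0003315
  k=3: C(8,3)·0.84^3·0.16^5 = 0.0034804
Total = 0.0038303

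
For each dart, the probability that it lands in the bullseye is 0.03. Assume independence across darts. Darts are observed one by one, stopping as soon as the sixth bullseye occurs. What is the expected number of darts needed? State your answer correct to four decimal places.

200.0000

Y = total darts until the sixth success; negative binomial with r=6, p=0.03.
E[Y] = r / p = 6 / 0.03 = 200.000000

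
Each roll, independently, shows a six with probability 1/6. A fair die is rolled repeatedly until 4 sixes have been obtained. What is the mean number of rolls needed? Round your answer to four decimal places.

24.0000

Y = total rolls until the fourth success; negative binomial with r=4, p=0.166667.
E[Y] = r / p = 4 / 0.166667 = 24.000000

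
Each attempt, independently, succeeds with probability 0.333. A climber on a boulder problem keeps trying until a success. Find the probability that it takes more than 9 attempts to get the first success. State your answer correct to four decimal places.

0.0261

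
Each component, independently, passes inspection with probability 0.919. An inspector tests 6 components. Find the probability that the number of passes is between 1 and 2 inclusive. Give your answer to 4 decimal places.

X ~ Binomial(6, 0.919); P(1 ≤ X ≤ 2) = Σ C(6,k) p^k (1−p)^(6−k) over k:
  k=1: C(6,1)·0.919^1·0.081^5 = 0.000019
  k=2: C(6,2)·0.919^2·0.081^4 = 0.000545
Total = 0.000565

0.0006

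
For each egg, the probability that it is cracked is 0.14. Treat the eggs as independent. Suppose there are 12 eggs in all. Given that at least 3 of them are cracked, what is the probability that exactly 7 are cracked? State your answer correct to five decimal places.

0.00171

X ~ Binomial(12, 0.14). Want P(X=7 | X≥3) = P(X=7) / P(X≥3).
P(X=7) = C(12,7)·0.14^7·0.86^5 = 0.0003927
P(X≥3) = 1 − 0.1636746 − 0.3197365 − 0.2862757 = 0.2303131
Ratio = 0.0003927 / 0.2303131 = 0.0017053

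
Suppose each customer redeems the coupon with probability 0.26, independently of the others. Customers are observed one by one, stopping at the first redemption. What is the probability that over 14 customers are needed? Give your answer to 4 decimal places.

Y = number of customers to the first success; geometric, p = 0.26.
P(Y > 14) = P(first 14 all fail) = (1−p)^14 = 0.014765

0.0148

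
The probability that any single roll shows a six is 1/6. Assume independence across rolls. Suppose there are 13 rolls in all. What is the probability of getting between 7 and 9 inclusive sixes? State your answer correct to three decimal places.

X ~ Binomial(13, 0.166667); P(7 ≤ X ≤ 9) = Σ C(13,k) p^k (1−p)^(13−k) over k:
  k=7: C(13,7)·0.166667^7·0.833333^6 = 0.00205
  k=8: C(13,8)·0.166667^8·0.833333^5 = 0.00031
  k=9: C(13,9)·0.166667^9·0.833333^4 = 0.00003
Total = 0.00240

0.002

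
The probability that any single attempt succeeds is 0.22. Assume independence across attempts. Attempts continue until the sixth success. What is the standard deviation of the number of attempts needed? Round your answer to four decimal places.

Y = total attempts until the sixth success; negative binomial with r=6, p=0.22.
SD(Y) = √[r(1−p)/p²] = √(96.694215) = 9.833322

9.8333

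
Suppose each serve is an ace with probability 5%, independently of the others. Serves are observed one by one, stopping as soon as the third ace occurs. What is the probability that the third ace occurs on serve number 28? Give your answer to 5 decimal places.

0.01217

Y = trial on which the third success occurs; negative binomial, r=3, p=0.05.
P(Y=28) = C(27,2) · p^3 · (1−p)^25
= 351 · 0.000125 · 0.27739 = 0.0121705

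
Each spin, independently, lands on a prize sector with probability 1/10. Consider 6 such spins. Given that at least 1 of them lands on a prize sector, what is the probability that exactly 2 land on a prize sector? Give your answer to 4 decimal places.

0.2100

X ~ Binomial(6, 0.10). Want P(X=2 | X≥1) = P(X=2) / P(X≥1).
P(X=2) = C(6,2)·0.10^2·0.90^4 = 0.098415
P(X≥1) = 1 − 0.531441 = 0.468559
Ratio = 0.098415 / 0.468559 = 0.210038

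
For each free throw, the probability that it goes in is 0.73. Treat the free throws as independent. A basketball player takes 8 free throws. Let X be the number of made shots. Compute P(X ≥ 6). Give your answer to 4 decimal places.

X ~ Binomial(8, 0.73); P(X ≥ 6) = Σ C(8,k) p^k (1−p)^(8−k) over k:
  k=6: C(8,6)·0.73^6·0.27^2 = 0.308903
  k=7: C(8,7)·0.73^7·0.27^1 = 0.238624
  k=8: C(8,8)·0.73^8·0.27^0 = 0.080646
Total = 0.628173

0.6282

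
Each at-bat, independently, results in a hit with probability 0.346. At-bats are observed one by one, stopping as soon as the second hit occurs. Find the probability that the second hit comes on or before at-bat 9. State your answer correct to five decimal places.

0.87389

Finishing within 9 at-bats ⇔ at least 2 successes in the first 9. With X ~ Binomial(9, 0.346), P(Y ≤ 9) = 1 − P(X ≤ 1).
  k=0: C(9,0)·0.346^0·0.654^9 = 0.0218877
  k=1: C(9,1)·0.346^1·0.654^8 = 0.1042175
1 − 0.1261052 = 0.8738948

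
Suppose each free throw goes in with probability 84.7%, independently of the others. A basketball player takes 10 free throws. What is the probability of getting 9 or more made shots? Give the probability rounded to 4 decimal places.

0.5333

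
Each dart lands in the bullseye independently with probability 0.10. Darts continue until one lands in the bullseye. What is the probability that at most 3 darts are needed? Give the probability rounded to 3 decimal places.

0.271

Y = number of darts to the first success; geometric, p = 0.10.
P(Y ≤ 3) = 1 − (1−p)^3 = 1 − 0.72900 = 0.27100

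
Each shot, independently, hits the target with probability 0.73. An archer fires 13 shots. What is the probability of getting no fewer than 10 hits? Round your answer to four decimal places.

X ~ Binomial(13, 0.73); P(X ≥ 10) = Σ C(13,k) p^k (1−p)^(13−k) over k:
  k=10: C(13,10)·0.73^10·0.27^3 = 0.241928
  k=11: C(13,11)·0.73^11·0.27^2 = 0.178391
  k=12: C(13,12)·0.73^12·0.27^1 = 0.080386
  k=13: C(13,13)·0.73^13·0.27^0 = 0.016718
Total = 0.517424

0.5174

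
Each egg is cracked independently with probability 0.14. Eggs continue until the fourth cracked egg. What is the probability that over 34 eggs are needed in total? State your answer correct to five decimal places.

0.27993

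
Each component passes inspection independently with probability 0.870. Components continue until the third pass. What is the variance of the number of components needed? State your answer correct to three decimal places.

Y = total components until the third success; negative binomial with r=3, p=0.87.
Var(Y) = r(1−p)/p² = 3·0.13 / 0.87² = 0.51526

0.515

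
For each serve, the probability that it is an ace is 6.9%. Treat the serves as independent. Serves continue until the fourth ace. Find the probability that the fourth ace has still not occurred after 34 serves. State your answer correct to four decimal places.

0.7949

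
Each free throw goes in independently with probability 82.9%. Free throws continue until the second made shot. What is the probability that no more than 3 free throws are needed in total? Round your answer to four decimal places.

0.9223

Finishing within 3 free throws ⇔ at least 2 successes in the first 3. With X ~ Binomial(3, 0.829), P(Y ≤ 3) = 1 − P(X ≤ 1).
  k=0: C(3,0)·0.829^0·0.171^3 = 0.005000
  k=1: C(3,1)·0.829^1·0.171^2 = 0.072722
1 − 0.077723 = 0.922277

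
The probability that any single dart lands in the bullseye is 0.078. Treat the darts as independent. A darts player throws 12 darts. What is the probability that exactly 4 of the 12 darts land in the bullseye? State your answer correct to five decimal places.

0.00957

X ~ Binomial(n=12, p=0.078).
P(X=4) = C(12,4) · p^4 · (1−p)^8
= 495 · 3.7015e-05 · 0.52221 = 0.0095682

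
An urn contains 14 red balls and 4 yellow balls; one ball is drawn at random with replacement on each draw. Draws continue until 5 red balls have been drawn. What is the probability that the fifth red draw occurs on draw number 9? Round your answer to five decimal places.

0.04859

Y = trial on which the fifth success occurs; negative binomial, r=5, p=0.777778.
P(Y=9) = C(8,4) · p^5 · (1−p)^4
= 70 · 0.28463 · 0.0024387 = 0.0485876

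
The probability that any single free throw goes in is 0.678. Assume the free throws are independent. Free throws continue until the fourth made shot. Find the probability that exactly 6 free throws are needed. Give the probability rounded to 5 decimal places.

0.21909

Y = trial on which the fourth success occurs; negative binomial, r=4, p=0.678.
P(Y=6) = C(5,3) · p^4 · (1−p)^2
= 10 · 0.21131 · 0.10368 = 0.2190940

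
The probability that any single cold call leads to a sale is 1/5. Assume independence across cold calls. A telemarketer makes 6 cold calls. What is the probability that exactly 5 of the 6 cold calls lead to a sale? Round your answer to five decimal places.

0.00154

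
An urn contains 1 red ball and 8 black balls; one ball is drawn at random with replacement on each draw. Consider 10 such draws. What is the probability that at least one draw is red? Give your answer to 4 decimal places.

P(at least one) = 1 − P(none) = 1 − (1 − 0.111111)^10
= 1 − 0.307946 = 0.692054

0.6921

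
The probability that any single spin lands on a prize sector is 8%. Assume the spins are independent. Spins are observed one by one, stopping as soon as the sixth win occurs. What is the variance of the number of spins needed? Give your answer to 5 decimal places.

862.50000

Y = total spins until the sixth success; negative binomial with r=6, p=0.08.
Var(Y) = r(1−p)/p² = 6·0.92 / 0.08² = 862.5000000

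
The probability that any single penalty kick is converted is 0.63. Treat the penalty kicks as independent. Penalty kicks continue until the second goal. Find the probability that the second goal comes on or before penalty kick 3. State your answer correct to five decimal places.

Finishing within 3 penalty kicks ⇔ at least 2 successes in the first 3. With X ~ Binomial(3, 0.63), P(Y ≤ 3) = 1 − P(X ≤ 1).
  k=0: C(3,0)·0.63^0·0.37^3 = 0.0506530
  k=1: C(3,1)·0.63^1·0.37^2 = 0.2587410
1 − 0.3093940 = 0.6906060

0.69061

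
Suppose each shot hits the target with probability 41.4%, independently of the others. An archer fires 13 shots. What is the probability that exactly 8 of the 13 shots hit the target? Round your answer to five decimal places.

0.07675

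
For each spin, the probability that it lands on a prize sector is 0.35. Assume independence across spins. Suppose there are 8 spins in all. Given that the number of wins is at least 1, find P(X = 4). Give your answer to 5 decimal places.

X ~ Binomial(8, 0.35). Want P(X=4 | X≥1) = P(X=4) / P(X≥1).
P(X=4) = C(8,4)·0.35^4·0.65^4 = 0.1875097
P(X≥1) = 1 − 0.0318645 = 0.9681355
Ratio = 0.1875097 / 0.9681355 = 0.1936812

0.19368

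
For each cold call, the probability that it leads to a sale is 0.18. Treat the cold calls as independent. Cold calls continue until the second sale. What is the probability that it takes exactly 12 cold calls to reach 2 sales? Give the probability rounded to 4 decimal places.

0.0490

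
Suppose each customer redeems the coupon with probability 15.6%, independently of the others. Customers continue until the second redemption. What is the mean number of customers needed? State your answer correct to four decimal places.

12.8205

Y = total customers until the second success; negative binomial with r=2, p=0.156.
E[Y] = r / p = 2 / 0.156 = 12.820513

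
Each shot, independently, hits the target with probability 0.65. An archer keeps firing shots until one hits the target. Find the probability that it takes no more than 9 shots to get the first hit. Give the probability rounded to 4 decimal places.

0.9999

Y = number of shots to the first success; geometric, p = 0.65.
P(Y ≤ 9) = 1 − (1−p)^9 = 1 − 0.000079 = 0.999921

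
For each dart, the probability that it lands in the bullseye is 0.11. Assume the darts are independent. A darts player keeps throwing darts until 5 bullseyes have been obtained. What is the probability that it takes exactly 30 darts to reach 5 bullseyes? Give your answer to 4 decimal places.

0.0208

Y = trial on which the fifth success occurs; negative binomial, r=5, p=0.11.
P(Y=30) = C(29,4) · p^5 · (1−p)^25
= 23751 · 1.6105e-05 · 0.054294 = 0.020768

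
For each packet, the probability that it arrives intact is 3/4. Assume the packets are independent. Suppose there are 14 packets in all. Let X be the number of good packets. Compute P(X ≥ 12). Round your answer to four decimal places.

X ~ Binomial(14, 0.75); P(X ≥ 12) = Σ C(14,k) p^k (1−p)^(14−k) over k:
  k=12: C(14,12)·0.75^12·0.25^2 = 0.180159
  k=13: C(14,13)·0.75^13·0.25^1 = 0.083150
  k=14: C(14,14)·0.75^14·0.25^0 = 0.017818
Total = 0.281128

0.2811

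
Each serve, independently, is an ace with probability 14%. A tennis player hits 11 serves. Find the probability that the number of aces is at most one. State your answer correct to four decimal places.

0.5311

X ~ Binomial(11, 0.14); P(X ≤ 1) = Σ C(11,k) p^k (1−p)^(11−k) over k:
  k=0: C(11,0)·0.14^0·0.86^11 = 0.190319
  k=1: C(11,1)·0.14^1·0.86^10 = 0.340804
Total = 0.531124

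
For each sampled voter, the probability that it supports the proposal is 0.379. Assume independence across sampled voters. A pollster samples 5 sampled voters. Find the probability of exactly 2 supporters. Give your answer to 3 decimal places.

0.344

X ~ Binomial(n=5, p=0.379).
P(X=2) = C(5,2) · p^2 · (1−p)^3
= 10 · 0.14364 · 0.23948 = 0.34400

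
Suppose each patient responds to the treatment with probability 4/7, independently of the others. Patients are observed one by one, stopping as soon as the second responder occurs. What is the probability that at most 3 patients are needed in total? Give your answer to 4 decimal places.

0.6064

Finishing within 3 patients ⇔ at least 2 successes in the first 3. With X ~ Binomial(3, 0.571429), P(Y ≤ 3) = 1 − P(X ≤ 1).
  k=0: C(3,0)·0.571429^0·0.428571^3 = 0.078717
  k=1: C(3,1)·0.571429^1·0.428571^2 = 0.314869
1 − 0.393586 = 0.606414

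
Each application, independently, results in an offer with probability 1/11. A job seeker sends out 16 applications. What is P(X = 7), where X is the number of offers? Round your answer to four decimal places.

0.0002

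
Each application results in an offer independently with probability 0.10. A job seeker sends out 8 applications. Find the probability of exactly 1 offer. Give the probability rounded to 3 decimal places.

X ~ Binomial(n=8, p=0.10).
P(X=1) = C(8,1) · p^1 · (1−p)^7
= 8 · 0.1 · 0.4783 = 0.38264

0.383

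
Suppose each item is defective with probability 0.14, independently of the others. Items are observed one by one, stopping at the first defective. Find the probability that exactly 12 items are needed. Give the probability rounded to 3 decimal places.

Geometric (trials to first success), p = 0.14.
P(Y = 12) = (1−p)^11 · p = 0.19032 · 0.14 = 0.02664

0.027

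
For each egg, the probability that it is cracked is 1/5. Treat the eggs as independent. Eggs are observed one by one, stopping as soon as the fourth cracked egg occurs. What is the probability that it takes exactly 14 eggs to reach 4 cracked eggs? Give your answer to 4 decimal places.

Y = trial on which the fourth success occurs; negative binomial, r=4, p=0.20.
P(Y=14) = C(13,3) · p^4 · (1−p)^10
= 286 · 0.0016 · 0.10737 = 0.049134

0.0491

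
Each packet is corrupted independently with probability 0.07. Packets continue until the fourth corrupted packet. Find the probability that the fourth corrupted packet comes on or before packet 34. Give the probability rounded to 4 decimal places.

Finishing within 34 packets ⇔ at least 4 successes in the first 34. With X ~ Binomial(34, 0.07), P(Y ≤ 34) = 1 − P(X ≤ 3).
  k=0: C(34,0)·0.07^0·0.93^34 = 0.084805
  k=1: C(34,1)·0.07^1·0.93^33 = 0.217027
  k=2: C(34,2)·0.07^2·0.93^32 = 0.269534
  k=3: C(34,3)·0.07^3·0.93^31 = 0.216400
1 − 0.787766 = 0.212234

0.2122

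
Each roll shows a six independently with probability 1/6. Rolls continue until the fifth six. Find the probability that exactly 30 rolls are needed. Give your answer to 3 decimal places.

0.032

Y = trial on which the fifth success occurs; negative binomial, r=5, p=0.166667.
P(Y=30) = C(29,4) · p^5 · (1−p)^25
= 23751 · 0.0001286 · 0.010483 = 0.03202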